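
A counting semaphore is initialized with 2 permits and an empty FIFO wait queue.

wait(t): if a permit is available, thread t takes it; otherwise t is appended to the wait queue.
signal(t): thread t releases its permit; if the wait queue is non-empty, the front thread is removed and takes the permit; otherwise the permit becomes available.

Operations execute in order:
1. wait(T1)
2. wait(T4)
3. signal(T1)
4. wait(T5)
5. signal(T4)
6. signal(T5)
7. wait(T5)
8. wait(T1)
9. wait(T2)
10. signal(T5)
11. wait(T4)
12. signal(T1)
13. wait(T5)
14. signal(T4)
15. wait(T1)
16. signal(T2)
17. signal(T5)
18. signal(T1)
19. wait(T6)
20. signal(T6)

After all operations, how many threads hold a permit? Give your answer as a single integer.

Step 1: wait(T1) -> count=1 queue=[] holders={T1}
Step 2: wait(T4) -> count=0 queue=[] holders={T1,T4}
Step 3: signal(T1) -> count=1 queue=[] holders={T4}
Step 4: wait(T5) -> count=0 queue=[] holders={T4,T5}
Step 5: signal(T4) -> count=1 queue=[] holders={T5}
Step 6: signal(T5) -> count=2 queue=[] holders={none}
Step 7: wait(T5) -> count=1 queue=[] holders={T5}
Step 8: wait(T1) -> count=0 queue=[] holders={T1,T5}
Step 9: wait(T2) -> count=0 queue=[T2] holders={T1,T5}
Step 10: signal(T5) -> count=0 queue=[] holders={T1,T2}
Step 11: wait(T4) -> count=0 queue=[T4] holders={T1,T2}
Step 12: signal(T1) -> count=0 queue=[] holders={T2,T4}
Step 13: wait(T5) -> count=0 queue=[T5] holders={T2,T4}
Step 14: signal(T4) -> count=0 queue=[] holders={T2,T5}
Step 15: wait(T1) -> count=0 queue=[T1] holders={T2,T5}
Step 16: signal(T2) -> count=0 queue=[] holders={T1,T5}
Step 17: signal(T5) -> count=1 queue=[] holders={T1}
Step 18: signal(T1) -> count=2 queue=[] holders={none}
Step 19: wait(T6) -> count=1 queue=[] holders={T6}
Step 20: signal(T6) -> count=2 queue=[] holders={none}
Final holders: {none} -> 0 thread(s)

Answer: 0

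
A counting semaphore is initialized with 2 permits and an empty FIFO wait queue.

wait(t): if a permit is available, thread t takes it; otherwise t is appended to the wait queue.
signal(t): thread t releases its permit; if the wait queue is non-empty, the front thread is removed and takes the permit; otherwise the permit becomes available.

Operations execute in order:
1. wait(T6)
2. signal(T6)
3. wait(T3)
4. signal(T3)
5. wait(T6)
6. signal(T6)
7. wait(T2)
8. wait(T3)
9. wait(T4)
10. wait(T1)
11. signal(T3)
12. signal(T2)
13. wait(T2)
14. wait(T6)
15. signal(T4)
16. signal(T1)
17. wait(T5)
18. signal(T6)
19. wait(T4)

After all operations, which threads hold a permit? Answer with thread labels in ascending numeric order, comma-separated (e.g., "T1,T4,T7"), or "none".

Step 1: wait(T6) -> count=1 queue=[] holders={T6}
Step 2: signal(T6) -> count=2 queue=[] holders={none}
Step 3: wait(T3) -> count=1 queue=[] holders={T3}
Step 4: signal(T3) -> count=2 queue=[] holders={none}
Step 5: wait(T6) -> count=1 queue=[] holders={T6}
Step 6: signal(T6) -> count=2 queue=[] holders={none}
Step 7: wait(T2) -> count=1 queue=[] holders={T2}
Step 8: wait(T3) -> count=0 queue=[] holders={T2,T3}
Step 9: wait(T4) -> count=0 queue=[T4] holders={T2,T3}
Step 10: wait(T1) -> count=0 queue=[T4,T1] holders={T2,T3}
Step 11: signal(T3) -> count=0 queue=[T1] holders={T2,T4}
Step 12: signal(T2) -> count=0 queue=[] holders={T1,T4}
Step 13: wait(T2) -> count=0 queue=[T2] holders={T1,T4}
Step 14: wait(T6) -> count=0 queue=[T2,T6] holders={T1,T4}
Step 15: signal(T4) -> count=0 queue=[T6] holders={T1,T2}
Step 16: signal(T1) -> count=0 queue=[] holders={T2,T6}
Step 17: wait(T5) -> count=0 queue=[T5] holders={T2,T6}
Step 18: signal(T6) -> count=0 queue=[] holders={T2,T5}
Step 19: wait(T4) -> count=0 queue=[T4] holders={T2,T5}
Final holders: T2,T5

Answer: T2,T5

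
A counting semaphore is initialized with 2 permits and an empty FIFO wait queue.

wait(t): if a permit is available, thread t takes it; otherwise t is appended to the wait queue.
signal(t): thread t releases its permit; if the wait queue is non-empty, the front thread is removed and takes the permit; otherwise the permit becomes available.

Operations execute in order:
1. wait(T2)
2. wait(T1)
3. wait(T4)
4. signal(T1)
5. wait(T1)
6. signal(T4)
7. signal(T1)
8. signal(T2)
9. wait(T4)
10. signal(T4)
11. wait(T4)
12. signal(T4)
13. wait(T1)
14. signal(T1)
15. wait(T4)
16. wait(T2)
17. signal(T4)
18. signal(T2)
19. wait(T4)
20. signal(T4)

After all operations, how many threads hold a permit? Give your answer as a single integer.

Answer: 0

Derivation:
Step 1: wait(T2) -> count=1 queue=[] holders={T2}
Step 2: wait(T1) -> count=0 queue=[] holders={T1,T2}
Step 3: wait(T4) -> count=0 queue=[T4] holders={T1,T2}
Step 4: signal(T1) -> count=0 queue=[] holders={T2,T4}
Step 5: wait(T1) -> count=0 queue=[T1] holders={T2,T4}
Step 6: signal(T4) -> count=0 queue=[] holders={T1,T2}
Step 7: signal(T1) -> count=1 queue=[] holders={T2}
Step 8: signal(T2) -> count=2 queue=[] holders={none}
Step 9: wait(T4) -> count=1 queue=[] holders={T4}
Step 10: signal(T4) -> count=2 queue=[] holders={none}
Step 11: wait(T4) -> count=1 queue=[] holders={T4}
Step 12: signal(T4) -> count=2 queue=[] holders={none}
Step 13: wait(T1) -> count=1 queue=[] holders={T1}
Step 14: signal(T1) -> count=2 queue=[] holders={none}
Step 15: wait(T4) -> count=1 queue=[] holders={T4}
Step 16: wait(T2) -> count=0 queue=[] holders={T2,T4}
Step 17: signal(T4) -> count=1 queue=[] holders={T2}
Step 18: signal(T2) -> count=2 queue=[] holders={none}
Step 19: wait(T4) -> count=1 queue=[] holders={T4}
Step 20: signal(T4) -> count=2 queue=[] holders={none}
Final holders: {none} -> 0 thread(s)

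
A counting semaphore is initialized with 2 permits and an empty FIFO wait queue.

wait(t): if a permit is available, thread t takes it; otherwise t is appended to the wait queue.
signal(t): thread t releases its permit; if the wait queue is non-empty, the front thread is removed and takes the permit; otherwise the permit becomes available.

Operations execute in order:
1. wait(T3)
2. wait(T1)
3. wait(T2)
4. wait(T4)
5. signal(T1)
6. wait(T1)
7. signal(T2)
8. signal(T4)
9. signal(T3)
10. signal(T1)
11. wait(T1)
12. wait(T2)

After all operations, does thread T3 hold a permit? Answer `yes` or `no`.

Answer: no

Derivation:
Step 1: wait(T3) -> count=1 queue=[] holders={T3}
Step 2: wait(T1) -> count=0 queue=[] holders={T1,T3}
Step 3: wait(T2) -> count=0 queue=[T2] holders={T1,T3}
Step 4: wait(T4) -> count=0 queue=[T2,T4] holders={T1,T3}
Step 5: signal(T1) -> count=0 queue=[T4] holders={T2,T3}
Step 6: wait(T1) -> count=0 queue=[T4,T1] holders={T2,T3}
Step 7: signal(T2) -> count=0 queue=[T1] holders={T3,T4}
Step 8: signal(T4) -> count=0 queue=[] holders={T1,T3}
Step 9: signal(T3) -> count=1 queue=[] holders={T1}
Step 10: signal(T1) -> count=2 queue=[] holders={none}
Step 11: wait(T1) -> count=1 queue=[] holders={T1}
Step 12: wait(T2) -> count=0 queue=[] holders={T1,T2}
Final holders: {T1,T2} -> T3 not in holders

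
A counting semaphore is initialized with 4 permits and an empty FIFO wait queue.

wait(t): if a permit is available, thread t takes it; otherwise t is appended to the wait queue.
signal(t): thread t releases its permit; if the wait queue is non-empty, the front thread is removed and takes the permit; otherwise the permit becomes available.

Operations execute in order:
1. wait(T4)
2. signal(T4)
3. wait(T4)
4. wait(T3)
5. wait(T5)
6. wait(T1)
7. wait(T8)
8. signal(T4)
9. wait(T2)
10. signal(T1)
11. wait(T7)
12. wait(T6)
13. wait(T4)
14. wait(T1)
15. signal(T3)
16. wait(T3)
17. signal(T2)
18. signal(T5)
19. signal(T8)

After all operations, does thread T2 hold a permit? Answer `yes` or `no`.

Step 1: wait(T4) -> count=3 queue=[] holders={T4}
Step 2: signal(T4) -> count=4 queue=[] holders={none}
Step 3: wait(T4) -> count=3 queue=[] holders={T4}
Step 4: wait(T3) -> count=2 queue=[] holders={T3,T4}
Step 5: wait(T5) -> count=1 queue=[] holders={T3,T4,T5}
Step 6: wait(T1) -> count=0 queue=[] holders={T1,T3,T4,T5}
Step 7: wait(T8) -> count=0 queue=[T8] holders={T1,T3,T4,T5}
Step 8: signal(T4) -> count=0 queue=[] holders={T1,T3,T5,T8}
Step 9: wait(T2) -> count=0 queue=[T2] holders={T1,T3,T5,T8}
Step 10: signal(T1) -> count=0 queue=[] holders={T2,T3,T5,T8}
Step 11: wait(T7) -> count=0 queue=[T7] holders={T2,T3,T5,T8}
Step 12: wait(T6) -> count=0 queue=[T7,T6] holders={T2,T3,T5,T8}
Step 13: wait(T4) -> count=0 queue=[T7,T6,T4] holders={T2,T3,T5,T8}
Step 14: wait(T1) -> count=0 queue=[T7,T6,T4,T1] holders={T2,T3,T5,T8}
Step 15: signal(T3) -> count=0 queue=[T6,T4,T1] holders={T2,T5,T7,T8}
Step 16: wait(T3) -> count=0 queue=[T6,T4,T1,T3] holders={T2,T5,T7,T8}
Step 17: signal(T2) -> count=0 queue=[T4,T1,T3] holders={T5,T6,T7,T8}
Step 18: signal(T5) -> count=0 queue=[T1,T3] holders={T4,T6,T7,T8}
Step 19: signal(T8) -> count=0 queue=[T3] holders={T1,T4,T6,T7}
Final holders: {T1,T4,T6,T7} -> T2 not in holders

Answer: no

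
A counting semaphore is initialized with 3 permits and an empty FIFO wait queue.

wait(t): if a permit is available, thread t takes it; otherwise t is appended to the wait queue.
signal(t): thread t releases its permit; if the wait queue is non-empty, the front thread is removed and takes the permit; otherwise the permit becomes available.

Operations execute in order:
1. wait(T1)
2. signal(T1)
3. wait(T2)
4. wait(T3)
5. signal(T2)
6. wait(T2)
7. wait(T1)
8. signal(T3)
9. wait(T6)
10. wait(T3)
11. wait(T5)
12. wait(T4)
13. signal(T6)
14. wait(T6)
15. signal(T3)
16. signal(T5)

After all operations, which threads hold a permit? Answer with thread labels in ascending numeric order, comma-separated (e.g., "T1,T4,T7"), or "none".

Answer: T1,T2,T4

Derivation:
Step 1: wait(T1) -> count=2 queue=[] holders={T1}
Step 2: signal(T1) -> count=3 queue=[] holders={none}
Step 3: wait(T2) -> count=2 queue=[] holders={T2}
Step 4: wait(T3) -> count=1 queue=[] holders={T2,T3}
Step 5: signal(T2) -> count=2 queue=[] holders={T3}
Step 6: wait(T2) -> count=1 queue=[] holders={T2,T3}
Step 7: wait(T1) -> count=0 queue=[] holders={T1,T2,T3}
Step 8: signal(T3) -> count=1 queue=[] holders={T1,T2}
Step 9: wait(T6) -> count=0 queue=[] holders={T1,T2,T6}
Step 10: wait(T3) -> count=0 queue=[T3] holders={T1,T2,T6}
Step 11: wait(T5) -> count=0 queue=[T3,T5] holders={T1,T2,T6}
Step 12: wait(T4) -> count=0 queue=[T3,T5,T4] holders={T1,T2,T6}
Step 13: signal(T6) -> count=0 queue=[T5,T4] holders={T1,T2,T3}
Step 14: wait(T6) -> count=0 queue=[T5,T4,T6] holders={T1,T2,T3}
Step 15: signal(T3) -> count=0 queue=[T4,T6] holders={T1,T2,T5}
Step 16: signal(T5) -> count=0 queue=[T6] holders={T1,T2,T4}
Final holders: T1,T2,T4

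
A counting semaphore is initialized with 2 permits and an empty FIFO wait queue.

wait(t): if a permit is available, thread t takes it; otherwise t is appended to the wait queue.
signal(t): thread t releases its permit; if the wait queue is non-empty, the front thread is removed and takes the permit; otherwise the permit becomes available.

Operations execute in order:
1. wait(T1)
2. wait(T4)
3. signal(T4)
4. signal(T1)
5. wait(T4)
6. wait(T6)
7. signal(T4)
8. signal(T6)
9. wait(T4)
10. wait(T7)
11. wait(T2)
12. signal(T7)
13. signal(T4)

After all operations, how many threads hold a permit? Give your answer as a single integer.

Step 1: wait(T1) -> count=1 queue=[] holders={T1}
Step 2: wait(T4) -> count=0 queue=[] holders={T1,T4}
Step 3: signal(T4) -> count=1 queue=[] holders={T1}
Step 4: signal(T1) -> count=2 queue=[] holders={none}
Step 5: wait(T4) -> count=1 queue=[] holders={T4}
Step 6: wait(T6) -> count=0 queue=[] holders={T4,T6}
Step 7: signal(T4) -> count=1 queue=[] holders={T6}
Step 8: signal(T6) -> count=2 queue=[] holders={none}
Step 9: wait(T4) -> count=1 queue=[] holders={T4}
Step 10: wait(T7) -> count=0 queue=[] holders={T4,T7}
Step 11: wait(T2) -> count=0 queue=[T2] holders={T4,T7}
Step 12: signal(T7) -> count=0 queue=[] holders={T2,T4}
Step 13: signal(T4) -> count=1 queue=[] holders={T2}
Final holders: {T2} -> 1 thread(s)

Answer: 1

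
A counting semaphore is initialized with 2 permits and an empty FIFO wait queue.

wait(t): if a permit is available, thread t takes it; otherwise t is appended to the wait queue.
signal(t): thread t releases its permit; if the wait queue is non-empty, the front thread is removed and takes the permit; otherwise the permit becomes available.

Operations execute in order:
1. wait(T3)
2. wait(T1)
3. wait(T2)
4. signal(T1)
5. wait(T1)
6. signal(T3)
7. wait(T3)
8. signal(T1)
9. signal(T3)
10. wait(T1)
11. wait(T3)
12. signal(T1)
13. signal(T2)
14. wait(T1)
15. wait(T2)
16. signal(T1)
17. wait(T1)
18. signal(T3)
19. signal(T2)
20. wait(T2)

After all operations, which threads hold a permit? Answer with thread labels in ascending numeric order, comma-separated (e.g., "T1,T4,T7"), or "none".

Step 1: wait(T3) -> count=1 queue=[] holders={T3}
Step 2: wait(T1) -> count=0 queue=[] holders={T1,T3}
Step 3: wait(T2) -> count=0 queue=[T2] holders={T1,T3}
Step 4: signal(T1) -> count=0 queue=[] holders={T2,T3}
Step 5: wait(T1) -> count=0 queue=[T1] holders={T2,T3}
Step 6: signal(T3) -> count=0 queue=[] holders={T1,T2}
Step 7: wait(T3) -> count=0 queue=[T3] holders={T1,T2}
Step 8: signal(T1) -> count=0 queue=[] holders={T2,T3}
Step 9: signal(T3) -> count=1 queue=[] holders={T2}
Step 10: wait(T1) -> count=0 queue=[] holders={T1,T2}
Step 11: wait(T3) -> count=0 queue=[T3] holders={T1,T2}
Step 12: signal(T1) -> count=0 queue=[] holders={T2,T3}
Step 13: signal(T2) -> count=1 queue=[] holders={T3}
Step 14: wait(T1) -> count=0 queue=[] holders={T1,T3}
Step 15: wait(T2) -> count=0 queue=[T2] holders={T1,T3}
Step 16: signal(T1) -> count=0 queue=[] holders={T2,T3}
Step 17: wait(T1) -> count=0 queue=[T1] holders={T2,T3}
Step 18: signal(T3) -> count=0 queue=[] holders={T1,T2}
Step 19: signal(T2) -> count=1 queue=[] holders={T1}
Step 20: wait(T2) -> count=0 queue=[] holders={T1,T2}
Final holders: T1,T2

Answer: T1,T2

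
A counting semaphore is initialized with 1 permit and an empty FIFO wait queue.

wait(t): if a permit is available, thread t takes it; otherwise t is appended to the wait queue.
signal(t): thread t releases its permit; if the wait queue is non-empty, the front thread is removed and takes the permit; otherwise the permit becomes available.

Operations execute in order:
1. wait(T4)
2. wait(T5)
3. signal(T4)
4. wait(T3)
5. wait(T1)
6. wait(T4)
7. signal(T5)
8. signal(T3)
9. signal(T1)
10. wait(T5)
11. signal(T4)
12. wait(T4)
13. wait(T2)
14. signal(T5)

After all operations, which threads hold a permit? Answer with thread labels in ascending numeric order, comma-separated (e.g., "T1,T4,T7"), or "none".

Answer: T4

Derivation:
Step 1: wait(T4) -> count=0 queue=[] holders={T4}
Step 2: wait(T5) -> count=0 queue=[T5] holders={T4}
Step 3: signal(T4) -> count=0 queue=[] holders={T5}
Step 4: wait(T3) -> count=0 queue=[T3] holders={T5}
Step 5: wait(T1) -> count=0 queue=[T3,T1] holders={T5}
Step 6: wait(T4) -> count=0 queue=[T3,T1,T4] holders={T5}
Step 7: signal(T5) -> count=0 queue=[T1,T4] holders={T3}
Step 8: signal(T3) -> count=0 queue=[T4] holders={T1}
Step 9: signal(T1) -> count=0 queue=[] holders={T4}
Step 10: wait(T5) -> count=0 queue=[T5] holders={T4}
Step 11: signal(T4) -> count=0 queue=[] holders={T5}
Step 12: wait(T4) -> count=0 queue=[T4] holders={T5}
Step 13: wait(T2) -> count=0 queue=[T4,T2] holders={T5}
Step 14: signal(T5) -> count=0 queue=[T2] holders={T4}
Final holders: T4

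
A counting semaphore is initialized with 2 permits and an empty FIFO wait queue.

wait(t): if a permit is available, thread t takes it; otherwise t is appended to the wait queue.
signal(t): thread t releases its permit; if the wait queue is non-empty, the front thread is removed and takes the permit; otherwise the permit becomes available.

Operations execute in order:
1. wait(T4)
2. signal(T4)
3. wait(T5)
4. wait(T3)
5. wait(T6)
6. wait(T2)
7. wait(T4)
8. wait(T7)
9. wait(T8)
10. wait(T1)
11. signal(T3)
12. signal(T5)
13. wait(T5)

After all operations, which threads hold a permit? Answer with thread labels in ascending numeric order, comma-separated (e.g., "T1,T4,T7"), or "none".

Answer: T2,T6

Derivation:
Step 1: wait(T4) -> count=1 queue=[] holders={T4}
Step 2: signal(T4) -> count=2 queue=[] holders={none}
Step 3: wait(T5) -> count=1 queue=[] holders={T5}
Step 4: wait(T3) -> count=0 queue=[] holders={T3,T5}
Step 5: wait(T6) -> count=0 queue=[T6] holders={T3,T5}
Step 6: wait(T2) -> count=0 queue=[T6,T2] holders={T3,T5}
Step 7: wait(T4) -> count=0 queue=[T6,T2,T4] holders={T3,T5}
Step 8: wait(T7) -> count=0 queue=[T6,T2,T4,T7] holders={T3,T5}
Step 9: wait(T8) -> count=0 queue=[T6,T2,T4,T7,T8] holders={T3,T5}
Step 10: wait(T1) -> count=0 queue=[T6,T2,T4,T7,T8,T1] holders={T3,T5}
Step 11: signal(T3) -> count=0 queue=[T2,T4,T7,T8,T1] holders={T5,T6}
Step 12: signal(T5) -> count=0 queue=[T4,T7,T8,T1] holders={T2,T6}
Step 13: wait(T5) -> count=0 queue=[T4,T7,T8,T1,T5] holders={T2,T6}
Final holders: T2,T6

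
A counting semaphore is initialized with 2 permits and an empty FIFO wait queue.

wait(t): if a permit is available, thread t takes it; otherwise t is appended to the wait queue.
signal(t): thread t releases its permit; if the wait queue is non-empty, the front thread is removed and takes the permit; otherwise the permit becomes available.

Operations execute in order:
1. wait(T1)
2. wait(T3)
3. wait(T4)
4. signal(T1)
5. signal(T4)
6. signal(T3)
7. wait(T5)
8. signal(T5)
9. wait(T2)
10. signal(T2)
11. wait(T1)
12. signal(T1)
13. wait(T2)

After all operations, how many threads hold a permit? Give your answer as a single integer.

Answer: 1

Derivation:
Step 1: wait(T1) -> count=1 queue=[] holders={T1}
Step 2: wait(T3) -> count=0 queue=[] holders={T1,T3}
Step 3: wait(T4) -> count=0 queue=[T4] holders={T1,T3}
Step 4: signal(T1) -> count=0 queue=[] holders={T3,T4}
Step 5: signal(T4) -> count=1 queue=[] holders={T3}
Step 6: signal(T3) -> count=2 queue=[] holders={none}
Step 7: wait(T5) -> count=1 queue=[] holders={T5}
Step 8: signal(T5) -> count=2 queue=[] holders={none}
Step 9: wait(T2) -> count=1 queue=[] holders={T2}
Step 10: signal(T2) -> count=2 queue=[] holders={none}
Step 11: wait(T1) -> count=1 queue=[] holders={T1}
Step 12: signal(T1) -> count=2 queue=[] holders={none}
Step 13: wait(T2) -> count=1 queue=[] holders={T2}
Final holders: {T2} -> 1 thread(s)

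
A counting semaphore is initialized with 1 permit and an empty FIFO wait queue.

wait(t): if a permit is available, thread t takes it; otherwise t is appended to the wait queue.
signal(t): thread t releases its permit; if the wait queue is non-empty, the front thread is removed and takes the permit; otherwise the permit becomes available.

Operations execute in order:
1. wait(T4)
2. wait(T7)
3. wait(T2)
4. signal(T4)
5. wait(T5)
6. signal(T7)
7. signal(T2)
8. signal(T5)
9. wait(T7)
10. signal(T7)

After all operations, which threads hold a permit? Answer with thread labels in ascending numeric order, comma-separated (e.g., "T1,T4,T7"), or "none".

Answer: none

Derivation:
Step 1: wait(T4) -> count=0 queue=[] holders={T4}
Step 2: wait(T7) -> count=0 queue=[T7] holders={T4}
Step 3: wait(T2) -> count=0 queue=[T7,T2] holders={T4}
Step 4: signal(T4) -> count=0 queue=[T2] holders={T7}
Step 5: wait(T5) -> count=0 queue=[T2,T5] holders={T7}
Step 6: signal(T7) -> count=0 queue=[T5] holders={T2}
Step 7: signal(T2) -> count=0 queue=[] holders={T5}
Step 8: signal(T5) -> count=1 queue=[] holders={none}
Step 9: wait(T7) -> count=0 queue=[] holders={T7}
Step 10: signal(T7) -> count=1 queue=[] holders={none}
Final holders: none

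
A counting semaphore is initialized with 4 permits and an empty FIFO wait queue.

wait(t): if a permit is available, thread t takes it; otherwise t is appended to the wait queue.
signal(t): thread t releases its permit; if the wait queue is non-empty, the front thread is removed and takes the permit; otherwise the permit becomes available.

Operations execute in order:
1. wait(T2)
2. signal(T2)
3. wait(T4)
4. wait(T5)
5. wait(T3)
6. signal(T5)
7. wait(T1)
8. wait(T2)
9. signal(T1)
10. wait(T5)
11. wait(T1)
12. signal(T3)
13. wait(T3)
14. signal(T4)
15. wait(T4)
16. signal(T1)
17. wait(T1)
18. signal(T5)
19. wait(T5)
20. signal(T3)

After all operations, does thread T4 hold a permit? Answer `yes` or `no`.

Answer: yes

Derivation:
Step 1: wait(T2) -> count=3 queue=[] holders={T2}
Step 2: signal(T2) -> count=4 queue=[] holders={none}
Step 3: wait(T4) -> count=3 queue=[] holders={T4}
Step 4: wait(T5) -> count=2 queue=[] holders={T4,T5}
Step 5: wait(T3) -> count=1 queue=[] holders={T3,T4,T5}
Step 6: signal(T5) -> count=2 queue=[] holders={T3,T4}
Step 7: wait(T1) -> count=1 queue=[] holders={T1,T3,T4}
Step 8: wait(T2) -> count=0 queue=[] holders={T1,T2,T3,T4}
Step 9: signal(T1) -> count=1 queue=[] holders={T2,T3,T4}
Step 10: wait(T5) -> count=0 queue=[] holders={T2,T3,T4,T5}
Step 11: wait(T1) -> count=0 queue=[T1] holders={T2,T3,T4,T5}
Step 12: signal(T3) -> count=0 queue=[] holders={T1,T2,T4,T5}
Step 13: wait(T3) -> count=0 queue=[T3] holders={T1,T2,T4,T5}
Step 14: signal(T4) -> count=0 queue=[] holders={T1,T2,T3,T5}
Step 15: wait(T4) -> count=0 queue=[T4] holders={T1,T2,T3,T5}
Step 16: signal(T1) -> count=0 queue=[] holders={T2,T3,T4,T5}
Step 17: wait(T1) -> count=0 queue=[T1] holders={T2,T3,T4,T5}
Step 18: signal(T5) -> count=0 queue=[] holders={T1,T2,T3,T4}
Step 19: wait(T5) -> count=0 queue=[T5] holders={T1,T2,T3,T4}
Step 20: signal(T3) -> count=0 queue=[] holders={T1,T2,T4,T5}
Final holders: {T1,T2,T4,T5} -> T4 in holders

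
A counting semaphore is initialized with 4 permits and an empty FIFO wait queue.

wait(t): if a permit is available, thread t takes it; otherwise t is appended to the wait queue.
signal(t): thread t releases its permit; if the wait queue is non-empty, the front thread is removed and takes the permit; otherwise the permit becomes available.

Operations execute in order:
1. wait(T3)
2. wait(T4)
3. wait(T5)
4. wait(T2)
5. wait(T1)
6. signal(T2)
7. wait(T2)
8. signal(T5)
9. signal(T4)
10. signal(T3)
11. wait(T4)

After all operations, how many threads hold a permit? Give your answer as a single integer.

Step 1: wait(T3) -> count=3 queue=[] holders={T3}
Step 2: wait(T4) -> count=2 queue=[] holders={T3,T4}
Step 3: wait(T5) -> count=1 queue=[] holders={T3,T4,T5}
Step 4: wait(T2) -> count=0 queue=[] holders={T2,T3,T4,T5}
Step 5: wait(T1) -> count=0 queue=[T1] holders={T2,T3,T4,T5}
Step 6: signal(T2) -> count=0 queue=[] holders={T1,T3,T4,T5}
Step 7: wait(T2) -> count=0 queue=[T2] holders={T1,T3,T4,T5}
Step 8: signal(T5) -> count=0 queue=[] holders={T1,T2,T3,T4}
Step 9: signal(T4) -> count=1 queue=[] holders={T1,T2,T3}
Step 10: signal(T3) -> count=2 queue=[] holders={T1,T2}
Step 11: wait(T4) -> count=1 queue=[] holders={T1,T2,T4}
Final holders: {T1,T2,T4} -> 3 thread(s)

Answer: 3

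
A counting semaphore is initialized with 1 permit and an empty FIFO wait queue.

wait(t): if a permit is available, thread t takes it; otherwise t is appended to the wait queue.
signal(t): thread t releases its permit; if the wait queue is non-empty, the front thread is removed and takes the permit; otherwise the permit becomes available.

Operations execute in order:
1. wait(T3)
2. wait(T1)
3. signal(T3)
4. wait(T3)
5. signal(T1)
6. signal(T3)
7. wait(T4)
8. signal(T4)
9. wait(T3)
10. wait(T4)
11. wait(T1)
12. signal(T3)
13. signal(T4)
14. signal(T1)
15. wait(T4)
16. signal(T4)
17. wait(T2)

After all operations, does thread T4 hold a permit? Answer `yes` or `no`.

Answer: no

Derivation:
Step 1: wait(T3) -> count=0 queue=[] holders={T3}
Step 2: wait(T1) -> count=0 queue=[T1] holders={T3}
Step 3: signal(T3) -> count=0 queue=[] holders={T1}
Step 4: wait(T3) -> count=0 queue=[T3] holders={T1}
Step 5: signal(T1) -> count=0 queue=[] holders={T3}
Step 6: signal(T3) -> count=1 queue=[] holders={none}
Step 7: wait(T4) -> count=0 queue=[] holders={T4}
Step 8: signal(T4) -> count=1 queue=[] holders={none}
Step 9: wait(T3) -> count=0 queue=[] holders={T3}
Step 10: wait(T4) -> count=0 queue=[T4] holders={T3}
Step 11: wait(T1) -> count=0 queue=[T4,T1] holders={T3}
Step 12: signal(T3) -> count=0 queue=[T1] holders={T4}
Step 13: signal(T4) -> count=0 queue=[] holders={T1}
Step 14: signal(T1) -> count=1 queue=[] holders={none}
Step 15: wait(T4) -> count=0 queue=[] holders={T4}
Step 16: signal(T4) -> count=1 queue=[] holders={none}
Step 17: wait(T2) -> count=0 queue=[] holders={T2}
Final holders: {T2} -> T4 not in holders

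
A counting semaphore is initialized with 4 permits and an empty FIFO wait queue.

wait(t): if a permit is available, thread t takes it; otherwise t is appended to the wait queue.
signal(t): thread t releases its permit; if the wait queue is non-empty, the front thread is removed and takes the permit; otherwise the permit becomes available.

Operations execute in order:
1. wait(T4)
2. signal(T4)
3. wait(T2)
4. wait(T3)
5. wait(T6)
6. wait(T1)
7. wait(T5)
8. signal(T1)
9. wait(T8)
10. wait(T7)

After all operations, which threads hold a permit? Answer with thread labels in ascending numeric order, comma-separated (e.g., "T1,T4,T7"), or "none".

Step 1: wait(T4) -> count=3 queue=[] holders={T4}
Step 2: signal(T4) -> count=4 queue=[] holders={none}
Step 3: wait(T2) -> count=3 queue=[] holders={T2}
Step 4: wait(T3) -> count=2 queue=[] holders={T2,T3}
Step 5: wait(T6) -> count=1 queue=[] holders={T2,T3,T6}
Step 6: wait(T1) -> count=0 queue=[] holders={T1,T2,T3,T6}
Step 7: wait(T5) -> count=0 queue=[T5] holders={T1,T2,T3,T6}
Step 8: signal(T1) -> count=0 queue=[] holders={T2,T3,T5,T6}
Step 9: wait(T8) -> count=0 queue=[T8] holders={T2,T3,T5,T6}
Step 10: wait(T7) -> count=0 queue=[T8,T7] holders={T2,T3,T5,T6}
Final holders: T2,T3,T5,T6

Answer: T2,T3,T5,T6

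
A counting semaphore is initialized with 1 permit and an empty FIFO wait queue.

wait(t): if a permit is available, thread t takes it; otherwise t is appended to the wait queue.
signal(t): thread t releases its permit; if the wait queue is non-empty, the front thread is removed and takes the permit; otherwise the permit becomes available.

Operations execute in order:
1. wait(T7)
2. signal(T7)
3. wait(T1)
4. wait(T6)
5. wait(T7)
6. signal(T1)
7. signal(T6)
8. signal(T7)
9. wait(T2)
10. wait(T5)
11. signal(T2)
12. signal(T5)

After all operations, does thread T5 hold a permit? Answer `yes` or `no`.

Step 1: wait(T7) -> count=0 queue=[] holders={T7}
Step 2: signal(T7) -> count=1 queue=[] holders={none}
Step 3: wait(T1) -> count=0 queue=[] holders={T1}
Step 4: wait(T6) -> count=0 queue=[T6] holders={T1}
Step 5: wait(T7) -> count=0 queue=[T6,T7] holders={T1}
Step 6: signal(T1) -> count=0 queue=[T7] holders={T6}
Step 7: signal(T6) -> count=0 queue=[] holders={T7}
Step 8: signal(T7) -> count=1 queue=[] holders={none}
Step 9: wait(T2) -> count=0 queue=[] holders={T2}
Step 10: wait(T5) -> count=0 queue=[T5] holders={T2}
Step 11: signal(T2) -> count=0 queue=[] holders={T5}
Step 12: signal(T5) -> count=1 queue=[] holders={none}
Final holders: {none} -> T5 not in holders

Answer: no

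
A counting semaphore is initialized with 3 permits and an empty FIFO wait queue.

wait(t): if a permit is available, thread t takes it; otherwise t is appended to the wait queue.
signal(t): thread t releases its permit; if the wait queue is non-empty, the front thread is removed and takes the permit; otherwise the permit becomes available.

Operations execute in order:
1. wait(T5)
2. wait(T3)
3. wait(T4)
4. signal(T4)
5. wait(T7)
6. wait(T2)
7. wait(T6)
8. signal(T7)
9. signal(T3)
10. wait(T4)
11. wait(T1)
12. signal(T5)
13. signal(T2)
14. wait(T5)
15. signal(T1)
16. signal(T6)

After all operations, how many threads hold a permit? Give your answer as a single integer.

Step 1: wait(T5) -> count=2 queue=[] holders={T5}
Step 2: wait(T3) -> count=1 queue=[] holders={T3,T5}
Step 3: wait(T4) -> count=0 queue=[] holders={T3,T4,T5}
Step 4: signal(T4) -> count=1 queue=[] holders={T3,T5}
Step 5: wait(T7) -> count=0 queue=[] holders={T3,T5,T7}
Step 6: wait(T2) -> count=0 queue=[T2] holders={T3,T5,T7}
Step 7: wait(T6) -> count=0 queue=[T2,T6] holders={T3,T5,T7}
Step 8: signal(T7) -> count=0 queue=[T6] holders={T2,T3,T5}
Step 9: signal(T3) -> count=0 queue=[] holders={T2,T5,T6}
Step 10: wait(T4) -> count=0 queue=[T4] holders={T2,T5,T6}
Step 11: wait(T1) -> count=0 queue=[T4,T1] holders={T2,T5,T6}
Step 12: signal(T5) -> count=0 queue=[T1] holders={T2,T4,T6}
Step 13: signal(T2) -> count=0 queue=[] holders={T1,T4,T6}
Step 14: wait(T5) -> count=0 queue=[T5] holders={T1,T4,T6}
Step 15: signal(T1) -> count=0 queue=[] holders={T4,T5,T6}
Step 16: signal(T6) -> count=1 queue=[] holders={T4,T5}
Final holders: {T4,T5} -> 2 thread(s)

Answer: 2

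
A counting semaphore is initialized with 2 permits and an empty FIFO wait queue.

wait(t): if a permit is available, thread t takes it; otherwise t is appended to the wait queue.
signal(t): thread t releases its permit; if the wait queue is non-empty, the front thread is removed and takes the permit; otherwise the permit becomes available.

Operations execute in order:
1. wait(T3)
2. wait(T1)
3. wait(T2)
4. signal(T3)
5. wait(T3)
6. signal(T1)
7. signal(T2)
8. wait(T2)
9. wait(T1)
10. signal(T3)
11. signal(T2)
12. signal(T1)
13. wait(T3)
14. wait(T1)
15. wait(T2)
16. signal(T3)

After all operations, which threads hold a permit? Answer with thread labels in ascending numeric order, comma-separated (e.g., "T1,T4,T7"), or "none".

Step 1: wait(T3) -> count=1 queue=[] holders={T3}
Step 2: wait(T1) -> count=0 queue=[] holders={T1,T3}
Step 3: wait(T2) -> count=0 queue=[T2] holders={T1,T3}
Step 4: signal(T3) -> count=0 queue=[] holders={T1,T2}
Step 5: wait(T3) -> count=0 queue=[T3] holders={T1,T2}
Step 6: signal(T1) -> count=0 queue=[] holders={T2,T3}
Step 7: signal(T2) -> count=1 queue=[] holders={T3}
Step 8: wait(T2) -> count=0 queue=[] holders={T2,T3}
Step 9: wait(T1) -> count=0 queue=[T1] holders={T2,T3}
Step 10: signal(T3) -> count=0 queue=[] holders={T1,T2}
Step 11: signal(T2) -> count=1 queue=[] holders={T1}
Step 12: signal(T1) -> count=2 queue=[] holders={none}
Step 13: wait(T3) -> count=1 queue=[] holders={T3}
Step 14: wait(T1) -> count=0 queue=[] holders={T1,T3}
Step 15: wait(T2) -> count=0 queue=[T2] holders={T1,T3}
Step 16: signal(T3) -> count=0 queue=[] holders={T1,T2}
Final holders: T1,T2

Answer: T1,T2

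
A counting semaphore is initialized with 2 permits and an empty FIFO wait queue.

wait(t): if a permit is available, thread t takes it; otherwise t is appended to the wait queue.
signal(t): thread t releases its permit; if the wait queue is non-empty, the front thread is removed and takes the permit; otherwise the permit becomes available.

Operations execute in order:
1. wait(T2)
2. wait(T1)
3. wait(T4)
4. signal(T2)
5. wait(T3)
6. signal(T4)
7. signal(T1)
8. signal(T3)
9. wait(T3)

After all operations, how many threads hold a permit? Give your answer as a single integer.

Step 1: wait(T2) -> count=1 queue=[] holders={T2}
Step 2: wait(T1) -> count=0 queue=[] holders={T1,T2}
Step 3: wait(T4) -> count=0 queue=[T4] holders={T1,T2}
Step 4: signal(T2) -> count=0 queue=[] holders={T1,T4}
Step 5: wait(T3) -> count=0 queue=[T3] holders={T1,T4}
Step 6: signal(T4) -> count=0 queue=[] holders={T1,T3}
Step 7: signal(T1) -> count=1 queue=[] holders={T3}
Step 8: signal(T3) -> count=2 queue=[] holders={none}
Step 9: wait(T3) -> count=1 queue=[] holders={T3}
Final holders: {T3} -> 1 thread(s)

Answer: 1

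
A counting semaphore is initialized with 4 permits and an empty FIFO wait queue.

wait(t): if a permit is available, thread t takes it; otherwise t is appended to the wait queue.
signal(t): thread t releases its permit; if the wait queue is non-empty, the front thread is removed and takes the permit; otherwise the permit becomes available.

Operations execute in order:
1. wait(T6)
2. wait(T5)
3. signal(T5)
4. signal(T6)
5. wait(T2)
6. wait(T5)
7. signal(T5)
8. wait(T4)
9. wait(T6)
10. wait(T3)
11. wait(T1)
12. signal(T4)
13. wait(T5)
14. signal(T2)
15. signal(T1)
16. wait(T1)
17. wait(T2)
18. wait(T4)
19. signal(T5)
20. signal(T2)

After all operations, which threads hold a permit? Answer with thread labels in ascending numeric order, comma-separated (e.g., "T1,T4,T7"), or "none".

Answer: T1,T3,T4,T6

Derivation:
Step 1: wait(T6) -> count=3 queue=[] holders={T6}
Step 2: wait(T5) -> count=2 queue=[] holders={T5,T6}
Step 3: signal(T5) -> count=3 queue=[] holders={T6}
Step 4: signal(T6) -> count=4 queue=[] holders={none}
Step 5: wait(T2) -> count=3 queue=[] holders={T2}
Step 6: wait(T5) -> count=2 queue=[] holders={T2,T5}
Step 7: signal(T5) -> count=3 queue=[] holders={T2}
Step 8: wait(T4) -> count=2 queue=[] holders={T2,T4}
Step 9: wait(T6) -> count=1 queue=[] holders={T2,T4,T6}
Step 10: wait(T3) -> count=0 queue=[] holders={T2,T3,T4,T6}
Step 11: wait(T1) -> count=0 queue=[T1] holders={T2,T3,T4,T6}
Step 12: signal(T4) -> count=0 queue=[] holders={T1,T2,T3,T6}
Step 13: wait(T5) -> count=0 queue=[T5] holders={T1,T2,T3,T6}
Step 14: signal(T2) -> count=0 queue=[] holders={T1,T3,T5,T6}
Step 15: signal(T1) -> count=1 queue=[] holders={T3,T5,T6}
Step 16: wait(T1) -> count=0 queue=[] holders={T1,T3,T5,T6}
Step 17: wait(T2) -> count=0 queue=[T2] holders={T1,T3,T5,T6}
Step 18: wait(T4) -> count=0 queue=[T2,T4] holders={T1,T3,T5,T6}
Step 19: signal(T5) -> count=0 queue=[T4] holders={T1,T2,T3,T6}
Step 20: signal(T2) -> count=0 queue=[] holders={T1,T3,T4,T6}
Final holders: T1,T3,T4,T6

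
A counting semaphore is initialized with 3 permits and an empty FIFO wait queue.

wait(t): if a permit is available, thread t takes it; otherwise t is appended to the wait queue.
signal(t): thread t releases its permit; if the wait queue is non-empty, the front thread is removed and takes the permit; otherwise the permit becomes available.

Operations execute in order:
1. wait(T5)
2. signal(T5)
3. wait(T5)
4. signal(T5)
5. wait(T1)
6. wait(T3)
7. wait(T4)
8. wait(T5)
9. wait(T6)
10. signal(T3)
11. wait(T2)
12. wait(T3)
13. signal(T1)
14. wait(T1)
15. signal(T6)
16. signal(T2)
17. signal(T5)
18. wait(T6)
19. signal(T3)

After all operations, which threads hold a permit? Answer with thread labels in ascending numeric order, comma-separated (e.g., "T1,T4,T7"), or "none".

Answer: T1,T4,T6

Derivation:
Step 1: wait(T5) -> count=2 queue=[] holders={T5}
Step 2: signal(T5) -> count=3 queue=[] holders={none}
Step 3: wait(T5) -> count=2 queue=[] holders={T5}
Step 4: signal(T5) -> count=3 queue=[] holders={none}
Step 5: wait(T1) -> count=2 queue=[] holders={T1}
Step 6: wait(T3) -> count=1 queue=[] holders={T1,T3}
Step 7: wait(T4) -> count=0 queue=[] holders={T1,T3,T4}
Step 8: wait(T5) -> count=0 queue=[T5] holders={T1,T3,T4}
Step 9: wait(T6) -> count=0 queue=[T5,T6] holders={T1,T3,T4}
Step 10: signal(T3) -> count=0 queue=[T6] holders={T1,T4,T5}
Step 11: wait(T2) -> count=0 queue=[T6,T2] holders={T1,T4,T5}
Step 12: wait(T3) -> count=0 queue=[T6,T2,T3] holders={T1,T4,T5}
Step 13: signal(T1) -> count=0 queue=[T2,T3] holders={T4,T5,T6}
Step 14: wait(T1) -> count=0 queue=[T2,T3,T1] holders={T4,T5,T6}
Step 15: signal(T6) -> count=0 queue=[T3,T1] holders={T2,T4,T5}
Step 16: signal(T2) -> count=0 queue=[T1] holders={T3,T4,T5}
Step 17: signal(T5) -> count=0 queue=[] holders={T1,T3,T4}
Step 18: wait(T6) -> count=0 queue=[T6] holders={T1,T3,T4}
Step 19: signal(T3) -> count=0 queue=[] holders={T1,T4,T6}
Final holders: T1,T4,T6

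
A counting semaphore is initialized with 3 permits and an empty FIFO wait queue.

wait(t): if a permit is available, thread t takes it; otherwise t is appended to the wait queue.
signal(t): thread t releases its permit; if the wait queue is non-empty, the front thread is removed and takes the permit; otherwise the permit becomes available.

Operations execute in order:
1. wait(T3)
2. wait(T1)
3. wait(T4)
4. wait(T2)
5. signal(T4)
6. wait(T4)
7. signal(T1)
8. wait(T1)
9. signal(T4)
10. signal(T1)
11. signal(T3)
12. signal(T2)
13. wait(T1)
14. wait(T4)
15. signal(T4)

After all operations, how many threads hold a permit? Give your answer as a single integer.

Answer: 1

Derivation:
Step 1: wait(T3) -> count=2 queue=[] holders={T3}
Step 2: wait(T1) -> count=1 queue=[] holders={T1,T3}
Step 3: wait(T4) -> count=0 queue=[] holders={T1,T3,T4}
Step 4: wait(T2) -> count=0 queue=[T2] holders={T1,T3,T4}
Step 5: signal(T4) -> count=0 queue=[] holders={T1,T2,T3}
Step 6: wait(T4) -> count=0 queue=[T4] holders={T1,T2,T3}
Step 7: signal(T1) -> count=0 queue=[] holders={T2,T3,T4}
Step 8: wait(T1) -> count=0 queue=[T1] holders={T2,T3,T4}
Step 9: signal(T4) -> count=0 queue=[] holders={T1,T2,T3}
Step 10: signal(T1) -> count=1 queue=[] holders={T2,T3}
Step 11: signal(T3) -> count=2 queue=[] holders={T2}
Step 12: signal(T2) -> count=3 queue=[] holders={none}
Step 13: wait(T1) -> count=2 queue=[] holders={T1}
Step 14: wait(T4) -> count=1 queue=[] holders={T1,T4}
Step 15: signal(T4) -> count=2 queue=[] holders={T1}
Final holders: {T1} -> 1 thread(s)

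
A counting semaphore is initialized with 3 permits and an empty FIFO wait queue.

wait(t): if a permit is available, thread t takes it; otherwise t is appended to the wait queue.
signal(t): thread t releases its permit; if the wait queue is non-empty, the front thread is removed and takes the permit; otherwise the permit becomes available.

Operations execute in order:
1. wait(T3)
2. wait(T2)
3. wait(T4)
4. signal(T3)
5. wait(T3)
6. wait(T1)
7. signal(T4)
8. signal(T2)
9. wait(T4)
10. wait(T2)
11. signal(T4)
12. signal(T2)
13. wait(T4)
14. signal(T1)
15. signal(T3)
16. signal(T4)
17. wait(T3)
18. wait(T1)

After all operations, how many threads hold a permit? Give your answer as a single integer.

Answer: 2

Derivation:
Step 1: wait(T3) -> count=2 queue=[] holders={T3}
Step 2: wait(T2) -> count=1 queue=[] holders={T2,T3}
Step 3: wait(T4) -> count=0 queue=[] holders={T2,T3,T4}
Step 4: signal(T3) -> count=1 queue=[] holders={T2,T4}
Step 5: wait(T3) -> count=0 queue=[] holders={T2,T3,T4}
Step 6: wait(T1) -> count=0 queue=[T1] holders={T2,T3,T4}
Step 7: signal(T4) -> count=0 queue=[] holders={T1,T2,T3}
Step 8: signal(T2) -> count=1 queue=[] holders={T1,T3}
Step 9: wait(T4) -> count=0 queue=[] holders={T1,T3,T4}
Step 10: wait(T2) -> count=0 queue=[T2] holders={T1,T3,T4}
Step 11: signal(T4) -> count=0 queue=[] holders={T1,T2,T3}
Step 12: signal(T2) -> count=1 queue=[] holders={T1,T3}
Step 13: wait(T4) -> count=0 queue=[] holders={T1,T3,T4}
Step 14: signal(T1) -> count=1 queue=[] holders={T3,T4}
Step 15: signal(T3) -> count=2 queue=[] holders={T4}
Step 16: signal(T4) -> count=3 queue=[] holders={none}
Step 17: wait(T3) -> count=2 queue=[] holders={T3}
Step 18: wait(T1) -> count=1 queue=[] holders={T1,T3}
Final holders: {T1,T3} -> 2 thread(s)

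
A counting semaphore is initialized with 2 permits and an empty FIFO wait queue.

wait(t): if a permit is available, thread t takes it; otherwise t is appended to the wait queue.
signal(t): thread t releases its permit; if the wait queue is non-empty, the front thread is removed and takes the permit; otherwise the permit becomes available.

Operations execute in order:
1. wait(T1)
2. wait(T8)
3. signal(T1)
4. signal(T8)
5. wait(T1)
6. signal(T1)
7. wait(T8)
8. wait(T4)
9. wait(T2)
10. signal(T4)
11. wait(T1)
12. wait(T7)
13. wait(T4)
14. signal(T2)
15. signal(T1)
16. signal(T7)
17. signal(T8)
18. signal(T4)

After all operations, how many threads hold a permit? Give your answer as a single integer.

Answer: 0

Derivation:
Step 1: wait(T1) -> count=1 queue=[] holders={T1}
Step 2: wait(T8) -> count=0 queue=[] holders={T1,T8}
Step 3: signal(T1) -> count=1 queue=[] holders={T8}
Step 4: signal(T8) -> count=2 queue=[] holders={none}
Step 5: wait(T1) -> count=1 queue=[] holders={T1}
Step 6: signal(T1) -> count=2 queue=[] holders={none}
Step 7: wait(T8) -> count=1 queue=[] holders={T8}
Step 8: wait(T4) -> count=0 queue=[] holders={T4,T8}
Step 9: wait(T2) -> count=0 queue=[T2] holders={T4,T8}
Step 10: signal(T4) -> count=0 queue=[] holders={T2,T8}
Step 11: wait(T1) -> count=0 queue=[T1] holders={T2,T8}
Step 12: wait(T7) -> count=0 queue=[T1,T7] holders={T2,T8}
Step 13: wait(T4) -> count=0 queue=[T1,T7,T4] holders={T2,T8}
Step 14: signal(T2) -> count=0 queue=[T7,T4] holders={T1,T8}
Step 15: signal(T1) -> count=0 queue=[T4] holders={T7,T8}
Step 16: signal(T7) -> count=0 queue=[] holders={T4,T8}
Step 17: signal(T8) -> count=1 queue=[] holders={T4}
Step 18: signal(T4) -> count=2 queue=[] holders={none}
Final holders: {none} -> 0 thread(s)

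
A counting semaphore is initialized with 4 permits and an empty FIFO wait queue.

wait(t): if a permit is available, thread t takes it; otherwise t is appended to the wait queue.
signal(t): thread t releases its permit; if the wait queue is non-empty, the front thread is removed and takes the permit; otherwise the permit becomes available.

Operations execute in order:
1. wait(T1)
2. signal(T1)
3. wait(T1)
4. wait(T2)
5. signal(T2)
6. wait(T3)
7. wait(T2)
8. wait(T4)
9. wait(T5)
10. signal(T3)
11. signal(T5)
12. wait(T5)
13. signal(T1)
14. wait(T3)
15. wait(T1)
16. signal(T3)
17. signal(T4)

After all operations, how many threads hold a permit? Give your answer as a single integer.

Answer: 3

Derivation:
Step 1: wait(T1) -> count=3 queue=[] holders={T1}
Step 2: signal(T1) -> count=4 queue=[] holders={none}
Step 3: wait(T1) -> count=3 queue=[] holders={T1}
Step 4: wait(T2) -> count=2 queue=[] holders={T1,T2}
Step 5: signal(T2) -> count=3 queue=[] holders={T1}
Step 6: wait(T3) -> count=2 queue=[] holders={T1,T3}
Step 7: wait(T2) -> count=1 queue=[] holders={T1,T2,T3}
Step 8: wait(T4) -> count=0 queue=[] holders={T1,T2,T3,T4}
Step 9: wait(T5) -> count=0 queue=[T5] holders={T1,T2,T3,T4}
Step 10: signal(T3) -> count=0 queue=[] holders={T1,T2,T4,T5}
Step 11: signal(T5) -> count=1 queue=[] holders={T1,T2,T4}
Step 12: wait(T5) -> count=0 queue=[] holders={T1,T2,T4,T5}
Step 13: signal(T1) -> count=1 queue=[] holders={T2,T4,T5}
Step 14: wait(T3) -> count=0 queue=[] holders={T2,T3,T4,T5}
Step 15: wait(T1) -> count=0 queue=[T1] holders={T2,T3,T4,T5}
Step 16: signal(T3) -> count=0 queue=[] holders={T1,T2,T4,T5}
Step 17: signal(T4) -> count=1 queue=[] holders={T1,T2,T5}
Final holders: {T1,T2,T5} -> 3 thread(s)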